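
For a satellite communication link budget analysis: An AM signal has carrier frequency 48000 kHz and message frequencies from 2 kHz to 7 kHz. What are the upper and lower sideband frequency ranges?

Upper sideband (USB) = fc + [fm_low, fm_high] = 48000 + [2, 7] = [48002, 48007] kHz
Lower sideband (LSB) = fc - [fm_high, fm_low] = 48000 - [7, 2] = [47993, 47998] kHz
Total occupied spectrum: 47993 kHz to 48007 kHz (plus carrier at 48000 kHz)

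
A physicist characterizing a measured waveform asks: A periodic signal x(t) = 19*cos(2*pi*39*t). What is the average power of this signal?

Average power of A*cos(wt) is A^2/2.
P = 19^2 / 2 = 361/2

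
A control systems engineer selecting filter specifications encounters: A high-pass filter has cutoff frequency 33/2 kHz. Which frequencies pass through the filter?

A high-pass filter passes all frequencies above the cutoff frequency 33/2 kHz and attenuates lower frequencies.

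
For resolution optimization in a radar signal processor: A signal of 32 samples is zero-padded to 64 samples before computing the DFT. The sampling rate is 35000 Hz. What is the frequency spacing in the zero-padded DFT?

Original DFT: N = 32, resolution = f_s/N = 35000/32 = 4375/4 Hz
Zero-padded DFT: N = 64, resolution = f_s/N = 35000/64 = 4375/8 Hz
Zero-padding interpolates the spectrum (finer frequency grid)
but does NOT improve the true spectral resolution (ability to resolve close frequencies).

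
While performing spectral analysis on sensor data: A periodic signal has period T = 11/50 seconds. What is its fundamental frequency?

The fundamental frequency is the reciprocal of the period.
f = 1/T = 1/(11/50) = 50/11 Hz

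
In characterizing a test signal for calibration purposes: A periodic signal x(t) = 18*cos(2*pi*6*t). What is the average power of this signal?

Average power of A*cos(wt) is A^2/2.
P = 18^2 / 2 = 324/2 = 162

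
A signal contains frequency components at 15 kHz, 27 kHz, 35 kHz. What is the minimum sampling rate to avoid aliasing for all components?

The highest frequency component is f_max = 35 kHz.
Nyquist rate = 2 * f_max = 2 * 35 kHz = 70 kHz.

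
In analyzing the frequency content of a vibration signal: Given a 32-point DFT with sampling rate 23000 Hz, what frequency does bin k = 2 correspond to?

The frequency of DFT bin k is: f_k = k * f_s / N
f_2 = 2 * 23000 / 32 = 2875/2 Hz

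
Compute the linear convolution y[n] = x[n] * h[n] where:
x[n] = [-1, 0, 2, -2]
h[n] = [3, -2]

y[n] = sum_k x[k]*h[n-k]. Output length = len(x) + len(h) - 1 = 4 + 2 - 1 = 5.
y[0] = -1*3 = -3
y[1] = 0*3 + -1*-2 = 2
y[2] = 2*3 + 0*-2 = 6
y[3] = -2*3 + 2*-2 = -10
y[4] = -2*-2 = 4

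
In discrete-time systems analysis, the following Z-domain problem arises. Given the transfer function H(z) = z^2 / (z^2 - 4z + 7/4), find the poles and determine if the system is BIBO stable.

Poles are roots of the denominator: z^2 - 4z + 7/4 = 0.
Quadratic formula: z = [-(-4) +/- sqrt((-4)^2 - 4*(7/4))] / 2
Discriminant = 16 - 7 = 9; sqrt = 3.
z = (4 +/- 3) / 2 => z = 7/2 or z = 1/2.
|p1| = 7/2, |p2| = 1/2.
For BIBO stability, all poles must lie inside the unit circle (|p| < 1).
System is UNSTABLE since at least one |p| >= 1.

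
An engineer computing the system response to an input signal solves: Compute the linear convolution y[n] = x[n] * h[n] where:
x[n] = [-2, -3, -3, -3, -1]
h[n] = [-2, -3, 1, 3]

y[n] = sum_k x[k]*h[n-k]. Output length = len(x) + len(h) - 1 = 5 + 4 - 1 = 8.
y[0] = -2*-2 = 4
y[1] = -3*-2 + -2*-3 = 12
y[2] = -3*-2 + -3*-3 + -2*1 = 13
y[3] = -3*-2 + -3*-3 + -3*1 + -2*3 = 6
y[4] = -1*-2 + -3*-3 + -3*1 + -3*3 = -1
y[5] = -1*-3 + -3*1 + -3*3 = -9
y[6] = -1*1 + -3*3 = -10
y[7] = -1*3 = -3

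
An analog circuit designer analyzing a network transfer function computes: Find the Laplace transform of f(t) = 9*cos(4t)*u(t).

Standard pair: cos(wt)*u(t) <-> s/(s^2+w^2)
With w = 4: L{9*cos(4t)*u(t)} = 9s/(s^2+16)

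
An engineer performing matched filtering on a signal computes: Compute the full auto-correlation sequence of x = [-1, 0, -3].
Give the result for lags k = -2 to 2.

r_xx[k] = sum_m x[m]*x[m+k], indexed from 0, for k = -2 to 2:
  r_xx[-2] = x[2]*x[0] = 3
  r_xx[-1] = x[1]*x[0] + x[2]*x[1] = 0
  r_xx[0] = x[0]*x[0] + x[1]*x[1] + x[2]*x[2] = 10
  r_xx[1] = x[0]*x[1] + x[1]*x[2] = 0
  r_xx[2] = x[0]*x[2] = 3
r_xx = [3, 0, 10, 0, 3]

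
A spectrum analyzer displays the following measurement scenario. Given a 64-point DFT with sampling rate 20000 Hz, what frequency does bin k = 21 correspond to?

The frequency of DFT bin k is: f_k = k * f_s / N
f_21 = 21 * 20000 / 64 = 13125/2 Hz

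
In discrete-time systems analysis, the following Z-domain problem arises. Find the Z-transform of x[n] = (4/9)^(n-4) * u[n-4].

Time-shifting property: if X(z) = Z{x[n]}, then Z{x[n-d]} = z^(-d) * X(z)
X(z) = z/(z - 4/9) for x[n] = (4/9)^n * u[n]
Z{x[n-4]} = z^(-4) * z/(z - 4/9) = z^(-3)/(z - 4/9)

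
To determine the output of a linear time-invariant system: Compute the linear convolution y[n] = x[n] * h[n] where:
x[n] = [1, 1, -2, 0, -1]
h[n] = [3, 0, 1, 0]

y[n] = sum_k x[k]*h[n-k]. Output length = len(x) + len(h) - 1 = 5 + 4 - 1 = 8.
y[0] = 1*3 = 3
y[1] = 1*3 + 1*0 = 3
y[2] = -2*3 + 1*0 + 1*1 = -5
y[3] = 0*3 + -2*0 + 1*1 + 1*0 = 1
y[4] = -1*3 + 0*0 + -2*1 + 1*0 = -5
y[5] = -1*0 + 0*1 + -2*0 = 0
y[6] = -1*1 + 0*0 = -1
y[7] = -1*0 = 0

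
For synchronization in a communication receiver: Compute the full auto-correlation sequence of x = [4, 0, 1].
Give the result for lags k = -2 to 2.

r_xx[k] = sum_m x[m]*x[m+k], indexed from 0, for k = -2 to 2:
  r_xx[-2] = x[2]*x[0] = 4
  r_xx[-1] = x[1]*x[0] + x[2]*x[1] = 0
  r_xx[0] = x[0]*x[0] + x[1]*x[1] + x[2]*x[2] = 17
  r_xx[1] = x[0]*x[1] + x[1]*x[2] = 0
  r_xx[2] = x[0]*x[2] = 4
r_xx = [4, 0, 17, 0, 4]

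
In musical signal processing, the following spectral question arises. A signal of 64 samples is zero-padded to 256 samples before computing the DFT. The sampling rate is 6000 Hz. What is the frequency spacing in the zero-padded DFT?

Original DFT: N = 64, resolution = f_s/N = 6000/64 = 375/4 Hz
Zero-padded DFT: N = 256, resolution = f_s/N = 6000/256 = 375/16 Hz
Zero-padding interpolates the spectrum (finer frequency grid)
but does NOT improve the true spectral resolution (ability to resolve close frequencies).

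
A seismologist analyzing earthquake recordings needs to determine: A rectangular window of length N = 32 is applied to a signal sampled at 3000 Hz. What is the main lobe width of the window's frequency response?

For a rectangular window of length N,
the main lobe width in frequency is 2*f_s/N.
= 2*3000/32 = 375/2 Hz
This determines the minimum frequency separation for resolving two sinusoids.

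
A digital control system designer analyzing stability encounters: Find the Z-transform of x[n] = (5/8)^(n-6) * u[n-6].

Time-shifting property: if X(z) = Z{x[n]}, then Z{x[n-d]} = z^(-d) * X(z)
X(z) = z/(z - 5/8) for x[n] = (5/8)^n * u[n]
Z{x[n-6]} = z^(-6) * z/(z - 5/8) = z^(-5)/(z - 5/8)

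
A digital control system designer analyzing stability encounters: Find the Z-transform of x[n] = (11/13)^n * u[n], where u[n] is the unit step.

The Z-transform of a^n * u[n] is z/(z-a) for |z| > |a|.
Here a = 11/13, so X(z) = z/(z - (11/13)) = 13z/(13z - 11)
ROC: |z| > 11/13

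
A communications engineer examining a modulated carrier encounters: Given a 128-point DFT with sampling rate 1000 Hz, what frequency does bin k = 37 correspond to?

The frequency of DFT bin k is: f_k = k * f_s / N
f_37 = 37 * 1000 / 128 = 4625/16 Hz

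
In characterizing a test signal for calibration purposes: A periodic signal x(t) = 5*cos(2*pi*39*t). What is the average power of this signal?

Average power of A*cos(wt) is A^2/2.
P = 5^2 / 2 = 25/2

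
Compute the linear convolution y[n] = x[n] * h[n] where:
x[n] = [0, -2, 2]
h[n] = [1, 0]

y[n] = sum_k x[k]*h[n-k]. Output length = len(x) + len(h) - 1 = 3 + 2 - 1 = 4.
y[0] = 0*1 = 0
y[1] = -2*1 + 0*0 = -2
y[2] = 2*1 + -2*0 = 2
y[3] = 2*0 = 0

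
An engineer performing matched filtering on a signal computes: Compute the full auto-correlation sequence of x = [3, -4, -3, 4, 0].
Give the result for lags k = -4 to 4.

r_xx[k] = sum_m x[m]*x[m+k], indexed from 0, for k = -4 to 4:
  r_xx[-4] = x[4]*x[0] = 0
  r_xx[-3] = x[3]*x[0] + x[4]*x[1] = 12
  r_xx[-2] = x[2]*x[0] + x[3]*x[1] + x[4]*x[2] = -25
  r_xx[-1] = x[1]*x[0] + x[2]*x[1] + x[3]*x[2] + x[4]*x[3] = -12
  r_xx[0] = x[0]*x[0] + x[1]*x[1] + x[2]*x[2] + x[3]*x[3] + x[4]*x[4] = 50
  r_xx[1] = x[0]*x[1] + x[1]*x[2] + x[2]*x[3] + x[3]*x[4] = -12
  r_xx[2] = x[0]*x[2] + x[1]*x[3] + x[2]*x[4] = -25
  r_xx[3] = x[0]*x[3] + x[1]*x[4] = 12
  r_xx[4] = x[0]*x[4] = 0
r_xx = [0, 12, -25, -12, 50, -12, -25, 12, 0]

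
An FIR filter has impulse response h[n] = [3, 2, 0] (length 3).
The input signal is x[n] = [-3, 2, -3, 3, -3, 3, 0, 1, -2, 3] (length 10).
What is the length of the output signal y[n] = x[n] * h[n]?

For linear convolution, the output length is:
len(y) = len(x) + len(h) - 1 = 10 + 3 - 1 = 12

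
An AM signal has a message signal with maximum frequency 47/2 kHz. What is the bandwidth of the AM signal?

In AM (double-sideband), the bandwidth is twice the message frequency.
BW = 2 * f_m = 2 * 47/2 kHz = 47 kHz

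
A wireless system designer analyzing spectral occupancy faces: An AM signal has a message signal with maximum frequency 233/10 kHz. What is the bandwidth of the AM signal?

In AM (double-sideband), the bandwidth is twice the message frequency.
BW = 2 * f_m = 2 * 233/10 kHz = 233/5 kHz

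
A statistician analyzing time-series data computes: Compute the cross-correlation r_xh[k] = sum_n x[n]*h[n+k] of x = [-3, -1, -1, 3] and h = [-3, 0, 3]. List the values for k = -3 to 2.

Both sequences indexed from 0 and zero outside their support.
Lags with overlap: k = -3 to 2.
  r_xh[-3] = x[3]*h[0] = -9
  r_xh[-2] = x[2]*h[0] + x[3]*h[1] = 3
  r_xh[-1] = x[1]*h[0] + x[2]*h[1] + x[3]*h[2] = 12
  r_xh[0] = x[0]*h[0] + x[1]*h[1] + x[2]*h[2] = 6
  r_xh[1] = x[0]*h[1] + x[1]*h[2] = -3
  r_xh[2] = x[0]*h[2] = -9
r_xh = [-9, 3, 12, 6, -3, -9] (for k = -3, ..., 2)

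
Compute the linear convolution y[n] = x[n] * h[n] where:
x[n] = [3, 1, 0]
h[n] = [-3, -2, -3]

y[n] = sum_k x[k]*h[n-k]. Output length = len(x) + len(h) - 1 = 3 + 3 - 1 = 5.
y[0] = 3*-3 = -9
y[1] = 1*-3 + 3*-2 = -9
y[2] = 0*-3 + 1*-2 + 3*-3 = -11
y[3] = 0*-2 + 1*-3 = -3
y[4] = 0*-3 = 0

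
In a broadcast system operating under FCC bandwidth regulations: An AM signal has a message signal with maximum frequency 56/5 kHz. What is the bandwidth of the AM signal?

In AM (double-sideband), the bandwidth is twice the message frequency.
BW = 2 * f_m = 2 * 56/5 kHz = 112/5 kHz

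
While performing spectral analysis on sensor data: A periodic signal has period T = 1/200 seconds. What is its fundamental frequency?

The fundamental frequency is the reciprocal of the period.
f = 1/T = 1/(1/200) = 200 Hz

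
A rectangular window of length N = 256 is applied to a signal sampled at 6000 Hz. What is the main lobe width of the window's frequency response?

For a rectangular window of length N,
the main lobe width in frequency is 2*f_s/N.
= 2*6000/256 = 375/8 Hz
This determines the minimum frequency separation for resolving two sinusoids.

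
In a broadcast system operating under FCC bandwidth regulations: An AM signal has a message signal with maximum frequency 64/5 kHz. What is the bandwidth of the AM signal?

In AM (double-sideband), the bandwidth is twice the message frequency.
BW = 2 * f_m = 2 * 64/5 kHz = 128/5 kHz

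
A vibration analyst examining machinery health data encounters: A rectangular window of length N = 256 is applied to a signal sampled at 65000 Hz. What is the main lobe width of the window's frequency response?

For a rectangular window of length N,
the main lobe width in frequency is 2*f_s/N.
= 2*65000/256 = 8125/16 Hz
This determines the minimum frequency separation for resolving two sinusoids.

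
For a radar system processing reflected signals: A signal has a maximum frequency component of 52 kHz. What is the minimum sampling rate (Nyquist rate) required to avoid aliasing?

By the Nyquist-Shannon sampling theorem,
the minimum sampling rate (Nyquist rate) must be at least 2 * f_max.
Nyquist rate = 2 * 52 kHz = 104 kHz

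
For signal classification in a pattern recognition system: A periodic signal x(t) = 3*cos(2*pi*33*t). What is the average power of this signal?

Average power of A*cos(wt) is A^2/2.
P = 3^2 / 2 = 9/2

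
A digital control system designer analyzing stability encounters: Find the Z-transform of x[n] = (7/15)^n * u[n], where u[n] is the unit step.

The Z-transform of a^n * u[n] is z/(z-a) for |z| > |a|.
Here a = 7/15, so X(z) = z/(z - (7/15)) = 15z/(15z - 7)
ROC: |z| > 7/15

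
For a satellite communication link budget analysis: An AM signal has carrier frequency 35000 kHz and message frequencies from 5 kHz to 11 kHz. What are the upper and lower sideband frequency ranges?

Upper sideband (USB) = fc + [fm_low, fm_high] = 35000 + [5, 11] = [35005, 35011] kHz
Lower sideband (LSB) = fc - [fm_high, fm_low] = 35000 - [11, 5] = [34989, 34995] kHz
Total occupied spectrum: 34989 kHz to 35011 kHz (plus carrier at 35000 kHz)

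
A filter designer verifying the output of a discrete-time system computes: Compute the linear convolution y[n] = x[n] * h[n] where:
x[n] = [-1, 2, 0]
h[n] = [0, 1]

y[n] = sum_k x[k]*h[n-k]. Output length = len(x) + len(h) - 1 = 3 + 2 - 1 = 4.
y[0] = -1*0 = 0
y[1] = 2*0 + -1*1 = -1
y[2] = 0*0 + 2*1 = 2
y[3] = 0*1 = 0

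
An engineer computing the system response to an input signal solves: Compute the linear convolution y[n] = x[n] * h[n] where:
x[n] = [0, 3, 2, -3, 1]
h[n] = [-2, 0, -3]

y[n] = sum_k x[k]*h[n-k]. Output length = len(x) + len(h) - 1 = 5 + 3 - 1 = 7.
y[0] = 0*-2 = 0
y[1] = 3*-2 + 0*0 = -6
y[2] = 2*-2 + 3*0 + 0*-3 = -4
y[3] = -3*-2 + 2*0 + 3*-3 = -3
y[4] = 1*-2 + -3*0 + 2*-3 = -8
y[5] = 1*0 + -3*-3 = 9
y[6] = 1*-3 = -3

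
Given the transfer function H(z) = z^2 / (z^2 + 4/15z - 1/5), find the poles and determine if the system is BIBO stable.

Poles are roots of the denominator: z^2 + 4/15z - 1/5 = 0.
Quadratic formula: z = [-(4/15) +/- sqrt((4/15)^2 - 4*(-1/5))] / 2
Discriminant = 16/225 + 4/5 = 196/225; sqrt = 14/15.
z = (-4/15 +/- 14/15) / 2 => z = 1/3 or z = -3/5.
|p1| = 1/3, |p2| = 3/5.
For BIBO stability, all poles must lie inside the unit circle (|p| < 1).
System is STABLE since both |p| < 1.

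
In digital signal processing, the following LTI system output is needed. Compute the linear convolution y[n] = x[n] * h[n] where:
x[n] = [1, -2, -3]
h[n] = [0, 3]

y[n] = sum_k x[k]*h[n-k]. Output length = len(x) + len(h) - 1 = 3 + 2 - 1 = 4.
y[0] = 1*0 = 0
y[1] = -2*0 + 1*3 = 3
y[2] = -3*0 + -2*3 = -6
y[3] = -3*3 = -9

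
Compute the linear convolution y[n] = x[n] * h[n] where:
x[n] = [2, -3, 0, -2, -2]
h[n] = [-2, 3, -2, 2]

y[n] = sum_k x[k]*h[n-k]. Output length = len(x) + len(h) - 1 = 5 + 4 - 1 = 8.
y[0] = 2*-2 = -4
y[1] = -3*-2 + 2*3 = 12
y[2] = 0*-2 + -3*3 + 2*-2 = -13
y[3] = -2*-2 + 0*3 + -3*-2 + 2*2 = 14
y[4] = -2*-2 + -2*3 + 0*-2 + -3*2 = -8
y[5] = -2*3 + -2*-2 + 0*2 = -2
y[6] = -2*-2 + -2*2 = 0
y[7] = -2*2 = -4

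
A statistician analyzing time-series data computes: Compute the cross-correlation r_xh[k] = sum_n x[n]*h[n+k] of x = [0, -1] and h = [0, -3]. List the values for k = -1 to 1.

Both sequences indexed from 0 and zero outside their support.
Lags with overlap: k = -1 to 1.
  r_xh[-1] = x[1]*h[0] = 0
  r_xh[0] = x[0]*h[0] + x[1]*h[1] = 3
  r_xh[1] = x[0]*h[1] = 0
r_xh = [0, 3, 0] (for k = -1, ..., 1)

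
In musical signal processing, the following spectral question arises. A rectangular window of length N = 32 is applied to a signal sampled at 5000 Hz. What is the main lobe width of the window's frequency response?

For a rectangular window of length N,
the main lobe width in frequency is 2*f_s/N.
= 2*5000/32 = 625/2 Hz
This determines the minimum frequency separation for resolving two sinusoids.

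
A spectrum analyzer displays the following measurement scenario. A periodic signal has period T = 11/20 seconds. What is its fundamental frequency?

The fundamental frequency is the reciprocal of the period.
f = 1/T = 1/(11/20) = 20/11 Hz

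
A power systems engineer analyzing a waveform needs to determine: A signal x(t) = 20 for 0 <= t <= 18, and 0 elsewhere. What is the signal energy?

Energy = integral of |x(t)|^2 dt over the signal duration
= 20^2 * 18 = 400 * 18 = 7200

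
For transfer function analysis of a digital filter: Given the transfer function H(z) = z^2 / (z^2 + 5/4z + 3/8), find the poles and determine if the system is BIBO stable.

Poles are roots of the denominator: z^2 + 5/4z + 3/8 = 0.
Quadratic formula: z = [-(5/4) +/- sqrt((5/4)^2 - 4*(3/8))] / 2
Discriminant = 25/16 - 3/2 = 1/16; sqrt = 1/4.
z = (-5/4 +/- 1/4) / 2 => z = -1/2 or z = -3/4.
|p1| = 3/4, |p2| = 1/2.
For BIBO stability, all poles must lie inside the unit circle (|p| < 1).
System is STABLE since both |p| < 1.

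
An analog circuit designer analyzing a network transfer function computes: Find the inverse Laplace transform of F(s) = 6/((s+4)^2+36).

Standard pair: w/((s+a)^2+w^2) <-> e^(-at)*sin(wt)*u(t)
With a=4, w=6: f(t) = e^(-4t)*sin(6t)*u(t)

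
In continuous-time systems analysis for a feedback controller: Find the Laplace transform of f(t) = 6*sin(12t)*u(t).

Standard pair: sin(wt)*u(t) <-> w/(s^2+w^2)
With w = 12: L{6*sin(12t)*u(t)} = 72/(s^2+144)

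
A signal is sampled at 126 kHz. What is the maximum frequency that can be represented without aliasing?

The maximum frequency that can be represented without aliasing
is the Nyquist frequency: f_max = f_s / 2 = 126 kHz / 2 = 63 kHz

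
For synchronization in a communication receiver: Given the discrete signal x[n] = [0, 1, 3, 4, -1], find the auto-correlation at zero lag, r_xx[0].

The auto-correlation at zero lag r_xx[0] equals the signal energy.
r_xx[0] = sum of x[n]^2 = 0^2 + 1^2 + 3^2 + 4^2 + (-1)^2
= 0 + 1 + 9 + 16 + 1 = 27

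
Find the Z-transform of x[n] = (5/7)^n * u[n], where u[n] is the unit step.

The Z-transform of a^n * u[n] is z/(z-a) for |z| > |a|.
Here a = 5/7, so X(z) = z/(z - (5/7)) = 7z/(7z - 5)
ROC: |z| > 5/7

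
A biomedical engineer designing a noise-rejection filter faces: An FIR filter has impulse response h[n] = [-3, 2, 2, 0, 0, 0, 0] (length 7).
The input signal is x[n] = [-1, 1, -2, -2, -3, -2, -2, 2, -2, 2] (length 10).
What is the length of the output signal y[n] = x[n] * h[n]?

For linear convolution, the output length is:
len(y) = len(x) + len(h) - 1 = 10 + 7 - 1 = 16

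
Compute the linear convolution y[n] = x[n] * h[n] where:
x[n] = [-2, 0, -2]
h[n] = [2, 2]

y[n] = sum_k x[k]*h[n-k]. Output length = len(x) + len(h) - 1 = 3 + 2 - 1 = 4.
y[0] = -2*2 = -4
y[1] = 0*2 + -2*2 = -4
y[2] = -2*2 + 0*2 = -4
y[3] = -2*2 = -4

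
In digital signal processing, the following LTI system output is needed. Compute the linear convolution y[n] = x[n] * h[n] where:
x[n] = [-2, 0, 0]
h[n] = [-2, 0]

y[n] = sum_k x[k]*h[n-k]. Output length = len(x) + len(h) - 1 = 3 + 2 - 1 = 4.
y[0] = -2*-2 = 4
y[1] = 0*-2 + -2*0 = 0
y[2] = 0*-2 + 0*0 = 0
y[3] = 0*0 = 0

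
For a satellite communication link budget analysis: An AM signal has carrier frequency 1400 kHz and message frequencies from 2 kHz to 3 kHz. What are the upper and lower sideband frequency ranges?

Upper sideband (USB) = fc + [fm_low, fm_high] = 1400 + [2, 3] = [1402, 1403] kHz
Lower sideband (LSB) = fc - [fm_high, fm_low] = 1400 - [3, 2] = [1397, 1398] kHz
Total occupied spectrum: 1397 kHz to 1403 kHz (plus carrier at 1400 kHz)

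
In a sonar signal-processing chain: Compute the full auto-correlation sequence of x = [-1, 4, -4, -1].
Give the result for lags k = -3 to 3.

r_xx[k] = sum_m x[m]*x[m+k], indexed from 0, for k = -3 to 3:
  r_xx[-3] = x[3]*x[0] = 1
  r_xx[-2] = x[2]*x[0] + x[3]*x[1] = 0
  r_xx[-1] = x[1]*x[0] + x[2]*x[1] + x[3]*x[2] = -16
  r_xx[0] = x[0]*x[0] + x[1]*x[1] + x[2]*x[2] + x[3]*x[3] = 34
  r_xx[1] = x[0]*x[1] + x[1]*x[2] + x[2]*x[3] = -16
  r_xx[2] = x[0]*x[2] + x[1]*x[3] = 0
  r_xx[3] = x[0]*x[3] = 1
r_xx = [1, 0, -16, 34, -16, 0, 1]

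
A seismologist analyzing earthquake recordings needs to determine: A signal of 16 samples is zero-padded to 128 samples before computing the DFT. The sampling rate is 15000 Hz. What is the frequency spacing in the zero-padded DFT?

Original DFT: N = 16, resolution = f_s/N = 15000/16 = 1875/2 Hz
Zero-padded DFT: N = 128, resolution = f_s/N = 15000/128 = 1875/16 Hz
Zero-padding interpolates the spectrum (finer frequency grid)
but does NOT improve the true spectral resolution (ability to resolve close frequencies).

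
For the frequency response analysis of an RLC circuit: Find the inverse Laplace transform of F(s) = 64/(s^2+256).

Standard pair: w/(s^2+w^2) <-> sin(wt)*u(t)
Recognize w^2 = 256, so w = 16; numerator 64 = 4*16.
f(t) = 4*sin(16t)*u(t)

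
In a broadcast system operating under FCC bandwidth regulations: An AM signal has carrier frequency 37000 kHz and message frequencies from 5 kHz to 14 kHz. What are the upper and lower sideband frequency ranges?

Upper sideband (USB) = fc + [fm_low, fm_high] = 37000 + [5, 14] = [37005, 37014] kHz
Lower sideband (LSB) = fc - [fm_high, fm_low] = 37000 - [14, 5] = [36986, 36995] kHz
Total occupied spectrum: 36986 kHz to 37014 kHz (plus carrier at 37000 kHz)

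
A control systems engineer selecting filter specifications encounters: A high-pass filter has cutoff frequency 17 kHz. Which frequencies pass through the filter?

A high-pass filter passes all frequencies above the cutoff frequency 17 kHz and attenuates lower frequencies.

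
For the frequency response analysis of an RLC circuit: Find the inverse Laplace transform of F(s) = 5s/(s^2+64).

Standard pair: s/(s^2+w^2) <-> cos(wt)*u(t)
With k=5, w=8: f(t) = 5*cos(8t)*u(t)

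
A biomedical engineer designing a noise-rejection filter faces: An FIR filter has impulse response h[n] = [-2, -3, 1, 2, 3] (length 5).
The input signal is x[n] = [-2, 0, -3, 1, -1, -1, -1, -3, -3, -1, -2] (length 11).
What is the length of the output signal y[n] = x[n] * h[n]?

For linear convolution, the output length is:
len(y) = len(x) + len(h) - 1 = 11 + 5 - 1 = 15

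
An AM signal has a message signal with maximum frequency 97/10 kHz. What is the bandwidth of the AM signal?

In AM (double-sideband), the bandwidth is twice the message frequency.
BW = 2 * f_m = 2 * 97/10 kHz = 97/5 kHz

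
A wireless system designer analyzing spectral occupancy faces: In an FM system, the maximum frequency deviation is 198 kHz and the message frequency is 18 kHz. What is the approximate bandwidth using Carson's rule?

Carson's rule: BW = 2*(delta_f + f_m)
= 2*(198 + 18) kHz = 432 kHz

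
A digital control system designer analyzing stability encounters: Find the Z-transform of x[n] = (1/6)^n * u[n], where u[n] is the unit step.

The Z-transform of a^n * u[n] is z/(z-a) for |z| > |a|.
Here a = 1/6, so X(z) = z/(z - (1/6)) = 6z/(6z - 1)
ROC: |z| > 1/6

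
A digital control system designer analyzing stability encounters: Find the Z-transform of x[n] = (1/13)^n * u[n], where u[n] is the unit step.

The Z-transform of a^n * u[n] is z/(z-a) for |z| > |a|.
Here a = 1/13, so X(z) = z/(z - (1/13)) = 13z/(13z - 1)
ROC: |z| > 1/13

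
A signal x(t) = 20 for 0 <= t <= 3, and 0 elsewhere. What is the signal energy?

Energy = integral of |x(t)|^2 dt over the signal duration
= 20^2 * 3 = 400 * 3 = 1200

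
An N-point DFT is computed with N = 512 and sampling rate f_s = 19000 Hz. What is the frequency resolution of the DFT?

DFT frequency resolution = f_s / N
= 19000 / 512 = 2375/64 Hz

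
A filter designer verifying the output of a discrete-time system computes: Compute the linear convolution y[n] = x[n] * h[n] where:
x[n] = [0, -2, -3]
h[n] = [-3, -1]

y[n] = sum_k x[k]*h[n-k]. Output length = len(x) + len(h) - 1 = 3 + 2 - 1 = 4.
y[0] = 0*-3 = 0
y[1] = -2*-3 + 0*-1 = 6
y[2] = -3*-3 + -2*-1 = 11
y[3] = -3*-1 = 3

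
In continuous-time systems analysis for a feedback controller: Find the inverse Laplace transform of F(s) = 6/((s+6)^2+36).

Standard pair: w/((s+a)^2+w^2) <-> e^(-at)*sin(wt)*u(t)
With a=6, w=6: f(t) = e^(-6t)*sin(6t)*u(t)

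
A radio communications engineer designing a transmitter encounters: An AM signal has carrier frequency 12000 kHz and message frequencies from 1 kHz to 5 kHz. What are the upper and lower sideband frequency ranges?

Upper sideband (USB) = fc + [fm_low, fm_high] = 12000 + [1, 5] = [12001, 12005] kHz
Lower sideband (LSB) = fc - [fm_high, fm_low] = 12000 - [5, 1] = [11995, 11999] kHz
Total occupied spectrum: 11995 kHz to 12005 kHz (plus carrier at 12000 kHz)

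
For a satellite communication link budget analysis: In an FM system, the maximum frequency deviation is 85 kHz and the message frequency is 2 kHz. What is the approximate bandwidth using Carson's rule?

Carson's rule: BW = 2*(delta_f + f_m)
= 2*(85 + 2) kHz = 174 kHz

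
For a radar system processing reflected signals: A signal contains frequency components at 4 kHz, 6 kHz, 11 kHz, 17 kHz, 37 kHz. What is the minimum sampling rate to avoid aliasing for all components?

The highest frequency component is f_max = 37 kHz.
Nyquist rate = 2 * f_max = 2 * 37 kHz = 74 kHz.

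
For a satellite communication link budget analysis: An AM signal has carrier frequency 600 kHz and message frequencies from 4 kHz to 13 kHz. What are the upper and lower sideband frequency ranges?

Upper sideband (USB) = fc + [fm_low, fm_high] = 600 + [4, 13] = [604, 613] kHz
Lower sideband (LSB) = fc - [fm_high, fm_low] = 600 - [13, 4] = [587, 596] kHz
Total occupied spectrum: 587 kHz to 613 kHz (plus carrier at 600 kHz)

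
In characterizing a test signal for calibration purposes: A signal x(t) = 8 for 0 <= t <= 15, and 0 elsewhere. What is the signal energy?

Energy = integral of |x(t)|^2 dt over the signal duration
= 8^2 * 15 = 64 * 15 = 960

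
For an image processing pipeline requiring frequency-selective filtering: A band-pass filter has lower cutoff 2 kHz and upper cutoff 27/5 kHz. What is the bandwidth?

Bandwidth = f_high - f_low
= 27/5 kHz - 2 kHz = 17/5 kHz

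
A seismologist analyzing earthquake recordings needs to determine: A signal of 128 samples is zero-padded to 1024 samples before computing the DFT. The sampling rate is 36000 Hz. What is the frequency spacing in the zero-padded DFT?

Original DFT: N = 128, resolution = f_s/N = 36000/128 = 1125/4 Hz
Zero-padded DFT: N = 1024, resolution = f_s/N = 36000/1024 = 1125/32 Hz
Zero-padding interpolates the spectrum (finer frequency grid)
but does NOT improve the true spectral resolution (ability to resolve close frequencies).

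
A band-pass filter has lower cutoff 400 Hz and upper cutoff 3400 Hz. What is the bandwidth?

Bandwidth = f_high - f_low
= 3400 Hz - 400 Hz = 3000 Hz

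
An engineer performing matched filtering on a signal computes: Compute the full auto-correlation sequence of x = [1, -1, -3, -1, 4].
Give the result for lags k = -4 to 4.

r_xx[k] = sum_m x[m]*x[m+k], indexed from 0, for k = -4 to 4:
  r_xx[-4] = x[4]*x[0] = 4
  r_xx[-3] = x[3]*x[0] + x[4]*x[1] = -5
  r_xx[-2] = x[2]*x[0] + x[3]*x[1] + x[4]*x[2] = -14
  r_xx[-1] = x[1]*x[0] + x[2]*x[1] + x[3]*x[2] + x[4]*x[3] = 1
  r_xx[0] = x[0]*x[0] + x[1]*x[1] + x[2]*x[2] + x[3]*x[3] + x[4]*x[4] = 28
  r_xx[1] = x[0]*x[1] + x[1]*x[2] + x[2]*x[3] + x[3]*x[4] = 1
  r_xx[2] = x[0]*x[2] + x[1]*x[3] + x[2]*x[4] = -14
  r_xx[3] = x[0]*x[3] + x[1]*x[4] = -5
  r_xx[4] = x[0]*x[4] = 4
r_xx = [4, -5, -14, 1, 28, 1, -14, -5, 4]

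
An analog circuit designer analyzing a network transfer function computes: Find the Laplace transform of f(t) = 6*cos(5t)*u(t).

Standard pair: cos(wt)*u(t) <-> s/(s^2+w^2)
With w = 5: L{6*cos(5t)*u(t)} = 6s/(s^2+25)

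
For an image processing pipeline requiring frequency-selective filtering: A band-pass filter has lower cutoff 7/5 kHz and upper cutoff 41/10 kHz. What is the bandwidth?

Bandwidth = f_high - f_low
= 41/10 kHz - 7/5 kHz = 27/10 kHz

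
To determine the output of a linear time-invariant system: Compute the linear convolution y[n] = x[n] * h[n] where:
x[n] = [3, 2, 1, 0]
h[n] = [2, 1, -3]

y[n] = sum_k x[k]*h[n-k]. Output length = len(x) + len(h) - 1 = 4 + 3 - 1 = 6.
y[0] = 3*2 = 6
y[1] = 2*2 + 3*1 = 7
y[2] = 1*2 + 2*1 + 3*-3 = -5
y[3] = 0*2 + 1*1 + 2*-3 = -5
y[4] = 0*1 + 1*-3 = -3
y[5] = 0*-3 = 0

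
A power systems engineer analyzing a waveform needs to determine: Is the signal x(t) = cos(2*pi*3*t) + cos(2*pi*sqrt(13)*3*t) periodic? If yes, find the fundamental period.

f1 = 3 Hz, f2 = 3*sqrt(13) Hz
Ratio f2/f1 = sqrt(13), which is irrational.
Since the frequency ratio is irrational, no common period exists.
The signal is not periodic.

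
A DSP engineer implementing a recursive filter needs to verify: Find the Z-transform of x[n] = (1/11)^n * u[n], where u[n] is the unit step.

The Z-transform of a^n * u[n] is z/(z-a) for |z| > |a|.
Here a = 1/11, so X(z) = z/(z - (1/11)) = 11z/(11z - 1)
ROC: |z| > 1/11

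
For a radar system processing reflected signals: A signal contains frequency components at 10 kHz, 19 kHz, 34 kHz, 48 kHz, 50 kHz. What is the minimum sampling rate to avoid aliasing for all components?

The highest frequency component is f_max = 50 kHz.
Nyquist rate = 2 * f_max = 2 * 50 kHz = 100 kHz.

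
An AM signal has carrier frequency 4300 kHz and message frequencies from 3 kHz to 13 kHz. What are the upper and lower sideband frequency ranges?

Upper sideband (USB) = fc + [fm_low, fm_high] = 4300 + [3, 13] = [4303, 4313] kHz
Lower sideband (LSB) = fc - [fm_high, fm_low] = 4300 - [13, 3] = [4287, 4297] kHz
Total occupied spectrum: 4287 kHz to 4313 kHz (plus carrier at 4300 kHz)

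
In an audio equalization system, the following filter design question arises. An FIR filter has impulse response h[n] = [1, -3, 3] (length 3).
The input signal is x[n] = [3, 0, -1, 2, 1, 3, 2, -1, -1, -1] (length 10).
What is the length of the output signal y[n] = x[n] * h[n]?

For linear convolution, the output length is:
len(y) = len(x) + len(h) - 1 = 10 + 3 - 1 = 12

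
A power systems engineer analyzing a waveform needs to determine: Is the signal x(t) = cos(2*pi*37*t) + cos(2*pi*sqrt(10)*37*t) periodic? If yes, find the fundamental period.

f1 = 37 Hz, f2 = 37*sqrt(10) Hz
Ratio f2/f1 = sqrt(10), which is irrational.
Since the frequency ratio is irrational, no common period exists.
The signal is not periodic.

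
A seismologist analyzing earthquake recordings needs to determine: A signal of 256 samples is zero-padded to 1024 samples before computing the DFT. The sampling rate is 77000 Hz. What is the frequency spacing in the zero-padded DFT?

Original DFT: N = 256, resolution = f_s/N = 77000/256 = 9625/32 Hz
Zero-padded DFT: N = 1024, resolution = f_s/N = 77000/1024 = 9625/128 Hz
Zero-padding interpolates the spectrum (finer frequency grid)
but does NOT improve the true spectral resolution (ability to resolve close frequencies).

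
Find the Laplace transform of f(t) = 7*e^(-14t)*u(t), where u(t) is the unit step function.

Standard Laplace transform pair:
e^(-at)*u(t) <-> 1/(s+a)
With a = 14: L{7*e^(-14t)*u(t)} = 7/(s+14), ROC: Re(s) > -14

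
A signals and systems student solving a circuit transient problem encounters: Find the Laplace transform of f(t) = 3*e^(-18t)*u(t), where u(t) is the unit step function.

Standard Laplace transform pair:
e^(-at)*u(t) <-> 1/(s+a)
With a = 18: L{3*e^(-18t)*u(t)} = 3/(s+18), ROC: Re(s) > -18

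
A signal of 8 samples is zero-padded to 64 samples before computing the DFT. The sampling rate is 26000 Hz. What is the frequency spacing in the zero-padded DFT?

Original DFT: N = 8, resolution = f_s/N = 26000/8 = 3250 Hz
Zero-padded DFT: N = 64, resolution = f_s/N = 26000/64 = 1625/4 Hz
Zero-padding interpolates the spectrum (finer frequency grid)
but does NOT improve the true spectral resolution (ability to resolve close frequencies).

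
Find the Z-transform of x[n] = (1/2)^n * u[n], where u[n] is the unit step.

The Z-transform of a^n * u[n] is z/(z-a) for |z| > |a|.
Here a = 1/2, so X(z) = z/(z - (1/2)) = 2z/(2z - 1)
ROC: |z| > 1/2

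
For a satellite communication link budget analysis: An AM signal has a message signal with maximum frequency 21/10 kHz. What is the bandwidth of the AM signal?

In AM (double-sideband), the bandwidth is twice the message frequency.
BW = 2 * f_m = 2 * 21/10 kHz = 21/5 kHz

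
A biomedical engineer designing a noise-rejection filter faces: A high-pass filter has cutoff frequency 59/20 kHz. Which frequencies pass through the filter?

A high-pass filter passes all frequencies above the cutoff frequency 59/20 kHz and attenuates lower frequencies.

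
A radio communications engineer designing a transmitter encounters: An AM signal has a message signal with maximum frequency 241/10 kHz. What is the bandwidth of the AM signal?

In AM (double-sideband), the bandwidth is twice the message frequency.
BW = 2 * f_m = 2 * 241/10 kHz = 241/5 kHz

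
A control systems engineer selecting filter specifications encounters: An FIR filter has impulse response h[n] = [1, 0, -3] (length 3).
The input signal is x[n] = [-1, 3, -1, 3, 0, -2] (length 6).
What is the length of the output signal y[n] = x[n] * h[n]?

For linear convolution, the output length is:
len(y) = len(x) + len(h) - 1 = 6 + 3 - 1 = 8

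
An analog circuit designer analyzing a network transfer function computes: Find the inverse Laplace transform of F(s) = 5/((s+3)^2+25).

Standard pair: w/((s+a)^2+w^2) <-> e^(-at)*sin(wt)*u(t)
With a=3, w=5: f(t) = e^(-3t)*sin(5t)*u(t)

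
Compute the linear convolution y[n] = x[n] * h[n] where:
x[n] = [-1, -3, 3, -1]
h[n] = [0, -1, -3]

y[n] = sum_k x[k]*h[n-k]. Output length = len(x) + len(h) - 1 = 4 + 3 - 1 = 6.
y[0] = -1*0 = 0
y[1] = -3*0 + -1*-1 = 1
y[2] = 3*0 + -3*-1 + -1*-3 = 6
y[3] = -1*0 + 3*-1 + -3*-3 = 6
y[4] = -1*-1 + 3*-3 = -8
y[5] = -1*-3 = 3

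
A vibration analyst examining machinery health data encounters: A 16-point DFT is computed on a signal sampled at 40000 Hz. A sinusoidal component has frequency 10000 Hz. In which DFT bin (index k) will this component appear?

DFT frequency resolution = f_s/N = 40000/16 = 2500 Hz
Bin index k = f_signal / resolution = 10000 / 2500 = 4
The signal frequency 10000 Hz falls in DFT bin k = 4.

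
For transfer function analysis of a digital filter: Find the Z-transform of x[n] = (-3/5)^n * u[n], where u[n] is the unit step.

The Z-transform of a^n * u[n] is z/(z-a) for |z| > |a|.
Here a = -3/5, so X(z) = z/(z - (-3/5)) = 5z/(5z + 3)
ROC: |z| > 3/5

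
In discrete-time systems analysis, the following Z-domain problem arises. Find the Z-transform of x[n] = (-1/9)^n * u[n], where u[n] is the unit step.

The Z-transform of a^n * u[n] is z/(z-a) for |z| > |a|.
Here a = -1/9, so X(z) = z/(z - (-1/9)) = 9z/(9z + 1)
ROC: |z| > 1/9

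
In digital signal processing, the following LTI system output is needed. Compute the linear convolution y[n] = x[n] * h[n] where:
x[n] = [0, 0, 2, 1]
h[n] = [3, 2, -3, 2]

y[n] = sum_k x[k]*h[n-k]. Output length = len(x) + len(h) - 1 = 4 + 4 - 1 = 7.
y[0] = 0*3 = 0
y[1] = 0*3 + 0*2 = 0
y[2] = 2*3 + 0*2 + 0*-3 = 6
y[3] = 1*3 + 2*2 + 0*-3 + 0*2 = 7
y[4] = 1*2 + 2*-3 + 0*2 = -4
y[5] = 1*-3 + 2*2 = 1
y[6] = 1*2 = 2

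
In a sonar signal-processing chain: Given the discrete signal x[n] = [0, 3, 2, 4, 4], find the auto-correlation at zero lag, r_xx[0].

The auto-correlation at zero lag r_xx[0] equals the signal energy.
r_xx[0] = sum of x[n]^2 = 0^2 + 3^2 + 2^2 + 4^2 + 4^2
= 0 + 9 + 4 + 16 + 16 = 45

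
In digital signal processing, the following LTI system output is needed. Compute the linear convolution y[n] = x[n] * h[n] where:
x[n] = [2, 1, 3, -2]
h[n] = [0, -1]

y[n] = sum_k x[k]*h[n-k]. Output length = len(x) + len(h) - 1 = 4 + 2 - 1 = 5.
y[0] = 2*0 = 0
y[1] = 1*0 + 2*-1 = -2
y[2] = 3*0 + 1*-1 = -1
y[3] = -2*0 + 3*-1 = -3
y[4] = -2*-1 = 2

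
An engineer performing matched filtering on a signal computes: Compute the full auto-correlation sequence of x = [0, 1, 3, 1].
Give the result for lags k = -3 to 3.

r_xx[k] = sum_m x[m]*x[m+k], indexed from 0, for k = -3 to 3:
  r_xx[-3] = x[3]*x[0] = 0
  r_xx[-2] = x[2]*x[0] + x[3]*x[1] = 1
  r_xx[-1] = x[1]*x[0] + x[2]*x[1] + x[3]*x[2] = 6
  r_xx[0] = x[0]*x[0] + x[1]*x[1] + x[2]*x[2] + x[3]*x[3] = 11
  r_xx[1] = x[0]*x[1] + x[1]*x[2] + x[2]*x[3] = 6
  r_xx[2] = x[0]*x[2] + x[1]*x[3] = 1
  r_xx[3] = x[0]*x[3] = 0
r_xx = [0, 1, 6, 11, 6, 1, 0]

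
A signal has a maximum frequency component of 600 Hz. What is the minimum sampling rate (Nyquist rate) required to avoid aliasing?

By the Nyquist-Shannon sampling theorem,
the minimum sampling rate (Nyquist rate) must be at least 2 * f_max.
Nyquist rate = 2 * 600 Hz = 1200 Hz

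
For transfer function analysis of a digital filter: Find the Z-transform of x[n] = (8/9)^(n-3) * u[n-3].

Time-shifting property: if X(z) = Z{x[n]}, then Z{x[n-d]} = z^(-d) * X(z)
X(z) = z/(z - 8/9) for x[n] = (8/9)^n * u[n]
Z{x[n-3]} = z^(-3) * z/(z - 8/9) = z^(-2)/(z - 8/9)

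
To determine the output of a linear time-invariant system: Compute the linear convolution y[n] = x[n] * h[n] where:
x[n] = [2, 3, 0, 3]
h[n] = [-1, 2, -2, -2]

y[n] = sum_k x[k]*h[n-k]. Output length = len(x) + len(h) - 1 = 4 + 4 - 1 = 7.
y[0] = 2*-1 = -2
y[1] = 3*-1 + 2*2 = 1
y[2] = 0*-1 + 3*2 + 2*-2 = 2
y[3] = 3*-1 + 0*2 + 3*-2 + 2*-2 = -13
y[4] = 3*2 + 0*-2 + 3*-2 = 0
y[5] = 3*-2 + 0*-2 = -6
y[6] = 3*-2 = -6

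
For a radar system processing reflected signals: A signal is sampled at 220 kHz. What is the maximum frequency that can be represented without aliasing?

The maximum frequency that can be represented without aliasing
is the Nyquist frequency: f_max = f_s / 2 = 220 kHz / 2 = 110 kHz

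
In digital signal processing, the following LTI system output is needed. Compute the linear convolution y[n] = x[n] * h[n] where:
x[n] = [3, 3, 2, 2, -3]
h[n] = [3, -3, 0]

y[n] = sum_k x[k]*h[n-k]. Output length = len(x) + len(h) - 1 = 5 + 3 - 1 = 7.
y[0] = 3*3 = 9
y[1] = 3*3 + 3*-3 = 0
y[2] = 2*3 + 3*-3 + 3*0 = -3
y[3] = 2*3 + 2*-3 + 3*0 = 0
y[4] = -3*3 + 2*-3 + 2*0 = -15
y[5] = -3*-3 + 2*0 = 9
y[6] = -3*0 = 0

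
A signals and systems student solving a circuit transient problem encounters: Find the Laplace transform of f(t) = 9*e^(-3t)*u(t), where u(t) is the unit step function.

Standard Laplace transform pair:
e^(-at)*u(t) <-> 1/(s+a)
With a = 3: L{9*e^(-3t)*u(t)} = 9/(s+3), ROC: Re(s) > -3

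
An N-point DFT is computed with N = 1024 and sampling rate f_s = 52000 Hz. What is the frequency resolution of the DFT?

DFT frequency resolution = f_s / N
= 52000 / 1024 = 1625/32 Hz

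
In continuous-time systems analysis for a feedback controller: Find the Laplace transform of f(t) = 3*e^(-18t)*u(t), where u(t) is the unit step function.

Standard Laplace transform pair:
e^(-at)*u(t) <-> 1/(s+a)
With a = 18: L{3*e^(-18t)*u(t)} = 3/(s+18), ROC: Re(s) > -18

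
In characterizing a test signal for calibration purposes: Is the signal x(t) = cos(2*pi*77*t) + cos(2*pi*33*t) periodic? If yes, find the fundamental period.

f1 = 77 Hz, f2 = 33 Hz
Period T1 = 1/77, T2 = 1/33
Ratio T1/T2 = 33/77, which is rational.
The signal is periodic with fundamental period T = 1/GCD(77,33) = 1/11 s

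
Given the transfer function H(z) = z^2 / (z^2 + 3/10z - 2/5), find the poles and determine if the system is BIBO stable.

Poles are roots of the denominator: z^2 + 3/10z - 2/5 = 0.
Quadratic formula: z = [-(3/10) +/- sqrt((3/10)^2 - 4*(-2/5))] / 2
Discriminant = 9/100 + 8/5 = 169/100; sqrt = 13/10.
z = (-3/10 +/- 13/10) / 2 => z = 1/2 or z = -4/5.
|p1| = 1/2, |p2| = 4/5.
For BIBO stability, all poles must lie inside the unit circle (|p| < 1).
System is STABLE since both |p| < 1.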